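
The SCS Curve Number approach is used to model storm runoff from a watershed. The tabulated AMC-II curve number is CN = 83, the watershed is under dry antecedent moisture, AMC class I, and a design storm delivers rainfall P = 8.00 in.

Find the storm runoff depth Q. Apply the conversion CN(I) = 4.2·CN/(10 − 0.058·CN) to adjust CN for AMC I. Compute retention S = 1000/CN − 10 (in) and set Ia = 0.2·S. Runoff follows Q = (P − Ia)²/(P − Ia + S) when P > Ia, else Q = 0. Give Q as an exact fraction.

Adjust CN=83 to AMC I: 4.2·83/(10 − 0.058·83) → (1743/5) ÷ (2593/500) = 174300/2593 ≈ 67.219
Retention S: 1000/CN − 10 with CN=67.219 → S = 8500/1743 ≈ 4.877 in
Ia = 0.2·(8500/1743) = 1700/1743 in ≈ 0.975 in
P − Ia = 8.000 − 0.975 = 12244/1743 ≈ 7.025 in (> 0, runoff occurs)
Q = (12244/1743)²/((12244/1743) + 8500/1743) = (149915536/3038049)/(20744/1743) = 18739442/4519599 in ≈ 4.146 in

Q = 18739442/4519599 in ≈ 4.146 in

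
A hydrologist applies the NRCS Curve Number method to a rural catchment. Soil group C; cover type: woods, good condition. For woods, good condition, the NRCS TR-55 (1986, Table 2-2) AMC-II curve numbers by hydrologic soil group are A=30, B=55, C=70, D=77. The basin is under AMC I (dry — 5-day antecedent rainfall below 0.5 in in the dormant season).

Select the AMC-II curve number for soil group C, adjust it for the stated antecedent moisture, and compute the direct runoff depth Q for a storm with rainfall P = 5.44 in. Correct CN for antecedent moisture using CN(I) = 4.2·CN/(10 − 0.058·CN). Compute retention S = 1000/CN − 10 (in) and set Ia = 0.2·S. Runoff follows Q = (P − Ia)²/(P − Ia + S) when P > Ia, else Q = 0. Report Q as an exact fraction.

NRCS table: woods, good condition, soil group C → CN(II) = 70
Dry (AMC I): CN(I) = 4.2·70/(10 − 0.058·70) = 294/(297/50) = 4900/99 ≈ 49.495
Max retention: S = 1000/(4900/99) − 10 = 500/49 in (≈ 10.204 in)
Ia = 0.2S: 0.2·10.204 = 2.041 in (exactly 100/49)
Excess rainfall: 5.440 − 2.041 = 3.399 in; P > Ia so Q > 0
Q = (4164/1225)²/((4164/1225) + 500/49) = (17338896/1500625)/(16664/1225) = 2167362/2551675 in ≈ 0.849 in

Q = 2167362/2551675 in ≈ 0.849 in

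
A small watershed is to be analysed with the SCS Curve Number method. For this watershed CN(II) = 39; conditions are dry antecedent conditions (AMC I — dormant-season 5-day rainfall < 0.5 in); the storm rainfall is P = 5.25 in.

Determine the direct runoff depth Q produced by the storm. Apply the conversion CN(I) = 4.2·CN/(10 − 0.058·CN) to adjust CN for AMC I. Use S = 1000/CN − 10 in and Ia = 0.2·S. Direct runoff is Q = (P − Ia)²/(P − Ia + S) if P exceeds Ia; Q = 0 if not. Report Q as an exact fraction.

Dry (AMC I): CN(I) = 4.2·39/(10 − 0.058·39) = (819/5)/(3869/500) = 81900/3869 ≈ 21.168
Max retention: S = 1000/(81900/3869) − 10 = 30500/819 in (≈ 37.241 in)
Initial abstraction Ia = S/5 = (30500/819)/5 = 6100/819 ≈ 7.448 in
P = 5.250 ≤ Ia = 7.448 in: entire storm abstracted, Q = 0.

Q = 0 in ≈ 0.000 in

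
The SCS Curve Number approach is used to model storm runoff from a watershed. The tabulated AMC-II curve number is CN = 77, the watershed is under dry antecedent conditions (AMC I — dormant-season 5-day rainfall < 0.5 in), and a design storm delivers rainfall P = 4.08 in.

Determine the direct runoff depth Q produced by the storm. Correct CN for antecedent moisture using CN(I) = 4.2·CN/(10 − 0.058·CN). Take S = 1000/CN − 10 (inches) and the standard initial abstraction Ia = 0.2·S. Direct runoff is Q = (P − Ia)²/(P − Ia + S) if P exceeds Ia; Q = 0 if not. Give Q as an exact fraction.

Q = 5771032178/7982603475 in ≈ 0.723 in

Adjust CN=77 to AMC I: 4.2·77/(10 − 0.058·77) → (1617/5) ÷ (2767/500) = 161700/2767 ≈ 58.439
Max retention: S = 1000/(161700/2767) − 10 = 11500/1617 in (≈ 7.112 in)
Initial abstraction Ia = S/5 = (11500/1617)/5 = 2300/1617 ≈ 1.422 in
P − Ia = 4.080 − 1.422 = 107434/40425 ≈ 2.658 in (> 0, runoff occurs)
Runoff Q = (P−Ia)²/(P−Ia+S) = (2.658)²/(2.658+7.112) = 5771032178/7982603475 ≈ 0.723 in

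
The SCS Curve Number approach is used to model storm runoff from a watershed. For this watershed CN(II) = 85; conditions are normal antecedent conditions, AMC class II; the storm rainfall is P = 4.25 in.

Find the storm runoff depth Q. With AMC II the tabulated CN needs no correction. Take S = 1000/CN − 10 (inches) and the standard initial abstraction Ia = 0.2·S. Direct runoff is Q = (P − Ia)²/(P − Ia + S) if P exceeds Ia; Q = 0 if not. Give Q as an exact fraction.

Q = 14045/5236 in ≈ 2.682 in

CN(II) = 85; AMC II needs no correction.
Retention S: 1000/CN − 10 with CN=85.000 → S = 30/17 ≈ 1.765 in
Initial abstraction Ia = S/5 = (30/17)/5 = 6/17 ≈ 0.353 in
Since P=4.250 > Ia=0.353: effective rainfall P−Ia = 265/68 in
Q: (265/68)² ÷ (385/68) = 14045/5236 in (≈ 2.682 in)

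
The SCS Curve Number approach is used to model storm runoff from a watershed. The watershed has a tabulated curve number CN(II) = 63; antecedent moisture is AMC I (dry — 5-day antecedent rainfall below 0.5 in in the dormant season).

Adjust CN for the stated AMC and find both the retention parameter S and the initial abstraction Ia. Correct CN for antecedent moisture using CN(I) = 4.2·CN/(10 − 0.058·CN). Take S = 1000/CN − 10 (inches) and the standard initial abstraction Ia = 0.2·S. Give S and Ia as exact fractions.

S = 18500/1323 in ≈ 13.983 in; Ia = 3700/1323 in ≈ 2.797 in

Dry (AMC I): CN(I) = 4.2·63/(10 − 0.058·63) = (1323/5)/(3173/500) = 132300/3173 ≈ 41.696
S = 1000/(132300/3173) − 10 = 18500/1323 in ≈ 13.983 in
Ia = 0.2S: 0.2·13.983 = 2.797 in (exactly 3700/1323)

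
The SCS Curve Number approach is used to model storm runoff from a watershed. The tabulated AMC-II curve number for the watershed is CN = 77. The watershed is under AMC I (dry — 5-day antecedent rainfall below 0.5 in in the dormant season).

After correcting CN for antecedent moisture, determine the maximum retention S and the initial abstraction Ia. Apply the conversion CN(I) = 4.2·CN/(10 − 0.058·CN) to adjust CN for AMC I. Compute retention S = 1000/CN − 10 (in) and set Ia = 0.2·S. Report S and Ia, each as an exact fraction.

S = 11500/1617 in ≈ 7.112 in; Ia = 2300/1617 in ≈ 1.422 in

Adjust CN=77 to AMC I: 4.2·77/(10 − 0.058·77) → (1617/5) ÷ (2767/500) = 161700/2767 ≈ 58.439
Max retention: S = 1000/(161700/2767) − 10 = 11500/1617 in (≈ 7.112 in)
Initial abstraction Ia = S/5 = (11500/1617)/5 = 2300/1617 ≈ 1.422 in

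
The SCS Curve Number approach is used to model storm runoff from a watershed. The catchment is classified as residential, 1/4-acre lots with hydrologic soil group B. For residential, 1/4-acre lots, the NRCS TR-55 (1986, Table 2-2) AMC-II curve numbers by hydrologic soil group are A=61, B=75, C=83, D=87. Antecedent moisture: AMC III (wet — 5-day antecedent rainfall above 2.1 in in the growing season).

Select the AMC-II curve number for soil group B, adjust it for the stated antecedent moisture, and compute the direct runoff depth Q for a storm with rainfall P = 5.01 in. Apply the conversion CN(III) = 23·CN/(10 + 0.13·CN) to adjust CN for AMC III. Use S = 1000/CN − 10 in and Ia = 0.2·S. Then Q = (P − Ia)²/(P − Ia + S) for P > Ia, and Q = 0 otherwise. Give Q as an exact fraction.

Q = 1060739761/293726100 in ≈ 3.611 in

NRCS table: residential, 1/4-acre lots, soil group B → CN(II) = 75
Wet (AMC III): CN(III) = 23·75/(10 + 0.13·75) = 1725/(79/4) = 6900/79 ≈ 87.342
Retention S: 1000/CN − 10 with CN=87.342 → S = 100/69 ≈ 1.449 in
Ia = 0.2S: 0.2·1.449 = 0.290 in (exactly 20/69)
Since P=5.010 > Ia=0.290: effective rainfall P−Ia = 32569/6900 in
Runoff Q = (P−Ia)²/(P−Ia+S) = (4.720)²/(4.720+1.449) = 1060739761/293726100 ≈ 3.611 in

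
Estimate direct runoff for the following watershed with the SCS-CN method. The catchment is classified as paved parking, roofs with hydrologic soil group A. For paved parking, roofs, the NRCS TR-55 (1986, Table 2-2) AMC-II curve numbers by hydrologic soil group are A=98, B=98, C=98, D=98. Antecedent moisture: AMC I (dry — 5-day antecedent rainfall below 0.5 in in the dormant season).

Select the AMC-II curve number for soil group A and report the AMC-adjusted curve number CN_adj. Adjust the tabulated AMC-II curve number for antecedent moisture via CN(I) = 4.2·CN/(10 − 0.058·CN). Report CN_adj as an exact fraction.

CN_adj = 102900/1079 ≈ 95.366

NRCS table: paved parking, roofs, soil group A → CN(II) = 98
Adjust CN=98 to AMC I: 4.2·98/(10 − 0.058·98) → (2058/5) ÷ (1079/250) = 102900/1079 ≈ 95.366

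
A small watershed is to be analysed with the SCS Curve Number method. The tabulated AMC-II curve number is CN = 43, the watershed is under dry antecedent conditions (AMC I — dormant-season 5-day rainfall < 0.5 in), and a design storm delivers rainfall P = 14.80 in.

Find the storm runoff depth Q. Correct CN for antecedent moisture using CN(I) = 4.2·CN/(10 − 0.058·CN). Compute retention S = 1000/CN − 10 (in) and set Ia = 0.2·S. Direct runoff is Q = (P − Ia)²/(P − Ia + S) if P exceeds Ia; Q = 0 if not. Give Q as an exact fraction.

Q = 81587538/45356185 in ≈ 1.799 in

CN(I) from CN(II)=43: (4.2·43)/(10 − 0.058·43) = 30100/1251 ≈ 24.061
Max retention: S = 1000/(30100/1251) − 10 = 9500/301 in (≈ 31.561 in)
Initial abstraction Ia = S/5 = (9500/301)/5 = 1900/301 ≈ 6.312 in
Since P=14.800 > Ia=6.312: effective rainfall P−Ia = 12774/1505 in
Q: (12774/1505)² ÷ (60274/1505) = 81587538/45356185 in (≈ 1.799 in)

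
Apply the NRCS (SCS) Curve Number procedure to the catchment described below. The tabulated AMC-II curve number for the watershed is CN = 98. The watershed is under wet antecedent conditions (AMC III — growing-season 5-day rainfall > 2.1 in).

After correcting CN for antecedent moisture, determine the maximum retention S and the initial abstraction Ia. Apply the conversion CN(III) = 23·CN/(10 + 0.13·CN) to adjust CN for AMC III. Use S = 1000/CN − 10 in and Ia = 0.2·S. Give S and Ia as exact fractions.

Adjust CN=98 to AMC III: 23·98/(10 + 0.13·98) → 2254 ÷ (1137/50) = 112700/1137 ≈ 99.120
Retention S: 1000/CN − 10 with CN=99.120 → S = 100/1127 ≈ 0.089 in
Ia = 0.2·(100/1127) = 20/1127 in ≈ 0.018 in

S = 100/1127 in ≈ 0.089 in; Ia = 20/1127 in ≈ 0.018 in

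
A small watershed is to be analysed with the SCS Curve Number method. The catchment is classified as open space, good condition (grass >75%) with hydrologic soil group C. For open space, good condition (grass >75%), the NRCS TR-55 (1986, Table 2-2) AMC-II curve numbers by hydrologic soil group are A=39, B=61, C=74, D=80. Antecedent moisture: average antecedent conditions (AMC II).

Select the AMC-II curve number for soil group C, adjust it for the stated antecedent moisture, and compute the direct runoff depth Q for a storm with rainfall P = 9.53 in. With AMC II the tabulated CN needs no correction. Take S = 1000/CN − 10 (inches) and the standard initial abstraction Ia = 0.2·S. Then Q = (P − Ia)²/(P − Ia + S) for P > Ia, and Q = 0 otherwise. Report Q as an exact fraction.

NRCS table: open space, good condition (grass >75%), soil group C → CN(II) = 74
CN(II) = 74; AMC II needs no correction.
Retention S: 1000/CN − 10 with CN=74.000 → S = 130/37 ≈ 3.514 in
Ia = 0.2S: 0.2·3.514 = 0.703 in (exactly 26/37)
Excess rainfall: 9.530 − 0.703 = 8.827 in; P > Ia so Q > 0
Runoff Q = (P−Ia)²/(P−Ia+S) = (8.827)²/(8.827+3.514) = 1066740921/168945700 ≈ 6.314 in

Q = 1066740921/168945700 in ≈ 6.314 in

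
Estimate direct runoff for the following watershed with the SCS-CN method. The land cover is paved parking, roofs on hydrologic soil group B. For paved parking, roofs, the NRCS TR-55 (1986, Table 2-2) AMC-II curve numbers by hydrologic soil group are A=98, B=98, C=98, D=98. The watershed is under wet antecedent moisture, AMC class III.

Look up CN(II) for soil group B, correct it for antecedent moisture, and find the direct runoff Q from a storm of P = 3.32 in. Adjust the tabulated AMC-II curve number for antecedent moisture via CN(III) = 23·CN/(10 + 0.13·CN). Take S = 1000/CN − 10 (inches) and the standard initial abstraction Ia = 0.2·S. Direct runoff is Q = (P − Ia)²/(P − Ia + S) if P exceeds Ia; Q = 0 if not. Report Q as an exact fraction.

NRCS table: paved parking, roofs, soil group B → CN(II) = 98
CN(III) from CN(II)=98: (23·98)/(10 + 0.13·98) = 112700/1137 ≈ 99.120
S = 1000/(112700/1137) − 10 = 100/1127 in ≈ 0.089 in
Initial abstraction Ia = S/5 = (100/1127)/5 = 20/1127 ≈ 0.018 in
P − Ia = 3.320 − 0.018 = 93041/28175 ≈ 3.302 in (> 0, runoff occurs)
Q: (93041/28175)² ÷ (95541/28175) = 8656627681/2691867675 in (≈ 3.216 in)

Q = 8656627681/2691867675 in ≈ 3.216 in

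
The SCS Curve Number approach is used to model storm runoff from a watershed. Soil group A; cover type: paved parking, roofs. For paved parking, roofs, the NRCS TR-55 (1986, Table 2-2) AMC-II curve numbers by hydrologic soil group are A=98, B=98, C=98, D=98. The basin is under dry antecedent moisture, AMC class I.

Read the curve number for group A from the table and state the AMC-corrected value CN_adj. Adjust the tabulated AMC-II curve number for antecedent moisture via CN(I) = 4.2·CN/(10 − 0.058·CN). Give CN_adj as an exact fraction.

NRCS table: paved parking, roofs, soil group A → CN(II) = 98
Dry (AMC I): CN(I) = 4.2·98/(10 − 0.058·98) = (2058/5)/(1079/250) = 102900/1079 ≈ 95.366

CN_adj = 102900/1079 ≈ 95.366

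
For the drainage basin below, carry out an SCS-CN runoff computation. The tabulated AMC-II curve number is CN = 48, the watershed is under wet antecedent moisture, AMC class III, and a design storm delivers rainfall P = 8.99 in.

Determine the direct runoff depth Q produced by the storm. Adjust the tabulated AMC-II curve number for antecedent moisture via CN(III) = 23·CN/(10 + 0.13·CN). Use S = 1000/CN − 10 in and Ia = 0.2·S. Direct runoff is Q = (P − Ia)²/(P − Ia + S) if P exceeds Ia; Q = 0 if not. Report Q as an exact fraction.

CN(III) from CN(II)=48: (23·48)/(10 + 0.13·48) = 13800/203 ≈ 67.980
S = 1000/(13800/203) − 10 = 325/69 in ≈ 4.710 in
Initial abstraction Ia = S/5 = (325/69)/5 = 65/69 ≈ 0.942 in
P − Ia = 8.990 − 0.942 = 55531/6900 ≈ 8.048 in (> 0, runoff occurs)
Q: (55531/6900)² ÷ (88031/6900) = 3083691961/607413900 in (≈ 5.077 in)

Q = 3083691961/607413900 in ≈ 5.077 in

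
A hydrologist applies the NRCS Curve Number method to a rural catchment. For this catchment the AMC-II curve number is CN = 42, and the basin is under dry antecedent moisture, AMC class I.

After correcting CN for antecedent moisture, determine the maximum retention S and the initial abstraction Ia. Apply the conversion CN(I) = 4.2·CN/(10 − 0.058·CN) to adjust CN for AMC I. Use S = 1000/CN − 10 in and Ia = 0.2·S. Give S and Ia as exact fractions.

S = 14500/441 in ≈ 32.880 in; Ia = 2900/441 in ≈ 6.576 in

Dry (AMC I): CN(I) = 4.2·42/(10 − 0.058·42) = (882/5)/(1891/250) = 44100/1891 ≈ 23.321
Retention S: 1000/CN − 10 with CN=23.321 → S = 14500/441 ≈ 32.880 in
Ia = 0.2·(14500/441) = 2900/441 in ≈ 6.576 in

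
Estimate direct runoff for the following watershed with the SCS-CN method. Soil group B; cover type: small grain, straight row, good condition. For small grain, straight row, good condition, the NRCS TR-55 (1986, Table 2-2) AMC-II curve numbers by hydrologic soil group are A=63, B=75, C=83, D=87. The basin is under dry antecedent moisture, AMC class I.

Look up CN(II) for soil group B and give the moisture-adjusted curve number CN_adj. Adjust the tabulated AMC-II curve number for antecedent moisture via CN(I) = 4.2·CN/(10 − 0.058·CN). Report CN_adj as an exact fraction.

NRCS table: small grain, straight row, good condition, soil group B → CN(II) = 75
Adjust CN=75 to AMC I: 4.2·75/(10 − 0.058·75) → 315 ÷ (113/20) = 6300/113 ≈ 55.752

CN_adj = 6300/113 ≈ 55.752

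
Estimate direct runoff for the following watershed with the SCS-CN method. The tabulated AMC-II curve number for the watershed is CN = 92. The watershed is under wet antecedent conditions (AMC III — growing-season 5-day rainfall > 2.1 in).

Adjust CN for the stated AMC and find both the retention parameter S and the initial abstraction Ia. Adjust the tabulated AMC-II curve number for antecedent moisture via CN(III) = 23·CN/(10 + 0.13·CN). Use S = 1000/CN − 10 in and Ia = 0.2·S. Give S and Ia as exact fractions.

S = 200/529 in ≈ 0.378 in; Ia = 40/529 in ≈ 0.076 in

Adjust CN=92 to AMC III: 23·92/(10 + 0.13·92) → 2116 ÷ (549/25) = 52900/549 ≈ 96.357
Max retention: S = 1000/(52900/549) − 10 = 200/529 in (≈ 0.378 in)
Ia = 0.2S: 0.2·0.378 = 0.076 in (exactly 40/529)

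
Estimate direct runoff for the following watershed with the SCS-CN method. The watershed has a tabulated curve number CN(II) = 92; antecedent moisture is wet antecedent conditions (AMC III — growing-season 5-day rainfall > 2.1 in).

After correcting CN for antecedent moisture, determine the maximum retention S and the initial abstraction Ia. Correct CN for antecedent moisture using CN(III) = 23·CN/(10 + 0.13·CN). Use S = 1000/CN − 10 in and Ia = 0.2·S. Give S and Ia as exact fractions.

S = 200/529 in ≈ 0.378 in; Ia = 40/529 in ≈ 0.076 in

CN(III) from CN(II)=92: (23·92)/(10 + 0.13·92) = 52900/549 ≈ 96.357
S = 1000/(52900/549) − 10 = 200/529 in ≈ 0.378 in
Initial abstraction Ia = S/5 = (200/529)/5 = 40/529 ≈ 0.076 in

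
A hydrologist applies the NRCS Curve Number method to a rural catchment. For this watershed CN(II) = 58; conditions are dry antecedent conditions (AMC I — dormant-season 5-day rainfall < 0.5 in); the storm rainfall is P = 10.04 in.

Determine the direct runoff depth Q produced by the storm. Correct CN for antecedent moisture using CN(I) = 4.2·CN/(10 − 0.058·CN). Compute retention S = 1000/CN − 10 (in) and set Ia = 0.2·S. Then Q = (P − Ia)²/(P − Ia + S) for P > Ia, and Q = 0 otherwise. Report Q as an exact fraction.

Q = 22838841/12527275 in ≈ 1.823 in

Dry (AMC I): CN(I) = 4.2·58/(10 − 0.058·58) = (1218/5)/(1659/250) = 2900/79 ≈ 36.709
Retention S: 1000/CN − 10 with CN=36.709 → S = 500/29 ≈ 17.241 in
Ia = 0.2S: 0.2·17.241 = 3.448 in (exactly 100/29)
Since P=10.040 > Ia=3.448: effective rainfall P−Ia = 4779/725 in
Q: (4779/725)² ÷ (17279/725) = 22838841/12527275 in (≈ 1.823 in)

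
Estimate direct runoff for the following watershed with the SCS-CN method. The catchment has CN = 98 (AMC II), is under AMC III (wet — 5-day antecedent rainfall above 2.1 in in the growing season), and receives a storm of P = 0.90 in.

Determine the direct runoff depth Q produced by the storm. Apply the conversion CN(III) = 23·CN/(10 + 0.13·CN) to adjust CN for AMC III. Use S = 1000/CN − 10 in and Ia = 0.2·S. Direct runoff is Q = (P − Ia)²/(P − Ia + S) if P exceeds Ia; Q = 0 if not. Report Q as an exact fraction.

Q = 98863249/123327610 in ≈ 0.802 in

Adjust CN=98 to AMC III: 23·98/(10 + 0.13·98) → 2254 ÷ (1137/50) = 112700/1137 ≈ 99.120
S = 1000/(112700/1137) − 10 = 100/1127 in ≈ 0.089 in
Ia = 0.2·(100/1127) = 20/1127 in ≈ 0.018 in
P − Ia = 0.900 − 0.018 = 9943/11270 ≈ 0.882 in (> 0, runoff occurs)
Q = (9943/11270)²/((9943/11270) + 100/1127) = (98863249/127012900)/(10943/11270) = 98863249/123327610 in ≈ 0.802 in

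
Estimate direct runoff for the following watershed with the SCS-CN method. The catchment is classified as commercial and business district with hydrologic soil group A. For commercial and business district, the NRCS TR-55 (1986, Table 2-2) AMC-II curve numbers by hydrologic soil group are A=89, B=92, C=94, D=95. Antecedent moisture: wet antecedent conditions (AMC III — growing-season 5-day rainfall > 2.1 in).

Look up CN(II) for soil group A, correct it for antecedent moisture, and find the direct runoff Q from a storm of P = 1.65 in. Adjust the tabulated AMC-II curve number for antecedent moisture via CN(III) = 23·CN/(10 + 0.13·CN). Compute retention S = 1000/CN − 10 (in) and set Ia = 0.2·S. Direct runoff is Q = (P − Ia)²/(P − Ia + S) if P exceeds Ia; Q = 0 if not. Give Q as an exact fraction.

NRCS table: commercial and business district, soil group A → CN(II) = 89
CN(III) from CN(II)=89: (23·89)/(10 + 0.13·89) = 204700/2157 ≈ 94.900
Retention S: 1000/CN − 10 with CN=94.900 → S = 1100/2047 ≈ 0.537 in
Ia = 0.2·(1100/2047) = 220/2047 in ≈ 0.107 in
Excess rainfall: 1.650 − 0.107 = 1.543 in; P > Ia so Q > 0
Q = (63151/40940)²/((63151/40940) + 1100/2047) = (3988048801/1676083600)/(85151/40940) = 362549891/316916540 in ≈ 1.144 in

Q = 362549891/316916540 in ≈ 1.144 in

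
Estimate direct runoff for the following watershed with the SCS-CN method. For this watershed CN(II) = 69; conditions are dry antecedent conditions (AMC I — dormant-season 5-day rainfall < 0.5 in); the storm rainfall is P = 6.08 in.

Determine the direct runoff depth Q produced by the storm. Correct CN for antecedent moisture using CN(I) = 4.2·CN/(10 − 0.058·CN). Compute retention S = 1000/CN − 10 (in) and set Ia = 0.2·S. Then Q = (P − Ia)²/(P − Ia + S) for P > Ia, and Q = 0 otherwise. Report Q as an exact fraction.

Q = 2547123938/2401029225 in ≈ 1.061 in

Adjust CN=69 to AMC I: 4.2·69/(10 − 0.058·69) → (1449/5) ÷ (2999/500) = 144900/2999 ≈ 48.316
Retention S: 1000/CN − 10 with CN=48.316 → S = 15500/1449 ≈ 10.697 in
Ia = 0.2S: 0.2·10.697 = 2.139 in (exactly 3100/1449)
P − Ia = 6.080 − 2.139 = 142748/36225 ≈ 3.941 in (> 0, runoff occurs)
Runoff Q = (P−Ia)²/(P−Ia+S) = (3.941)²/(3.941+10.697) = 2547123938/2401029225 ≈ 1.061 in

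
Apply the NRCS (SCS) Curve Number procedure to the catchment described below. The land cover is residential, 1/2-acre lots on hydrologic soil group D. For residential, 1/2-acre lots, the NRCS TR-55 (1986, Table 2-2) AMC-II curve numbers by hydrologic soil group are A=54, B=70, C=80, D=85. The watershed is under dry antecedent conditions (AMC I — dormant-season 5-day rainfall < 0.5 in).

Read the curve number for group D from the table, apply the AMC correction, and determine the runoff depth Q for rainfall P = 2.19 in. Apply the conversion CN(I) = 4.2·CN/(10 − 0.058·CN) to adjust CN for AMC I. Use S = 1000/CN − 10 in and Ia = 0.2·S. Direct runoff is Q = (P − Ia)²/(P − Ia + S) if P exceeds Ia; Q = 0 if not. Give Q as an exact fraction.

NRCS table: residential, 1/2-acre lots, soil group D → CN(II) = 85
Dry (AMC I): CN(I) = 4.2·85/(10 − 0.058·85) = 357/(507/100) = 11900/169 ≈ 70.414
Retention S: 1000/CN − 10 with CN=70.414 → S = 500/119 ≈ 4.202 in
Initial abstraction Ia = S/5 = (500/119)/5 = 100/119 ≈ 0.840 in
P − Ia = 2.190 − 0.840 = 16061/11900 ≈ 1.350 in (> 0, runoff occurs)
Q = (16061/11900)²/((16061/11900) + 500/119) = (257955721/141610000)/(66061/11900) = 257955721/786125900 in ≈ 0.328 in

Q = 257955721/786125900 in ≈ 0.328 in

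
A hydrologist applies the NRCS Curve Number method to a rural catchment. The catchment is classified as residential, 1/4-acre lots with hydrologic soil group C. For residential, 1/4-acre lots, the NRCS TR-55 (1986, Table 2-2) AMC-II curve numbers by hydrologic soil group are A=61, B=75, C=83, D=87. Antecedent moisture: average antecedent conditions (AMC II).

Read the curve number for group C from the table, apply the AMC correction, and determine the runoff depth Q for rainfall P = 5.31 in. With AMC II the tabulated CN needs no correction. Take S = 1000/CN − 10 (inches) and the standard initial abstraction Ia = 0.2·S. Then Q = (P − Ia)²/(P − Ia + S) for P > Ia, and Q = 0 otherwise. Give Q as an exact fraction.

NRCS table: residential, 1/4-acre lots, soil group C → CN(II) = 83
Average conditions: CN = 83 (no AMC adjustment).
S = 1000/83 − 10 = 170/83 in ≈ 2.048 in
Ia = 0.2S: 0.2·2.048 = 0.410 in (exactly 34/83)
Excess rainfall: 5.310 − 0.410 = 4.900 in; P > Ia so Q > 0
Runoff Q = (P−Ia)²/(P−Ia+S) = (4.900)²/(4.900+2.048) = 1654292929/478685900 ≈ 3.456 in

Q = 1654292929/478685900 in ≈ 3.456 in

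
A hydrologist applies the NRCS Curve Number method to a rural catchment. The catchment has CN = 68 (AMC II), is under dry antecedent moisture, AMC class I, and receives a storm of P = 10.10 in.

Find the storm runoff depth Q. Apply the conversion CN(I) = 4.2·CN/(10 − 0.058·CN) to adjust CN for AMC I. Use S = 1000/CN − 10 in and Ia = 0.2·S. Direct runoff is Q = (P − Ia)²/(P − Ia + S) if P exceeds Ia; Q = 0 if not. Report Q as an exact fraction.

Adjust CN=68 to AMC I: 4.2·68/(10 − 0.058·68) → (1428/5) ÷ (757/125) = 35700/757 ≈ 47.160
Max retention: S = 1000/(35700/757) − 10 = 4000/357 in (≈ 11.204 in)
Initial abstraction Ia = S/5 = (4000/357)/5 = 800/357 ≈ 2.241 in
Excess rainfall: 10.100 − 2.241 = 7.859 in; P > Ia so Q > 0
Q = (28057/3570)²/((28057/3570) + 4000/357) = (787195249/12744900)/(68057/3570) = 787195249/242963490 in ≈ 3.240 in

Q = 787195249/242963490 in ≈ 3.240 in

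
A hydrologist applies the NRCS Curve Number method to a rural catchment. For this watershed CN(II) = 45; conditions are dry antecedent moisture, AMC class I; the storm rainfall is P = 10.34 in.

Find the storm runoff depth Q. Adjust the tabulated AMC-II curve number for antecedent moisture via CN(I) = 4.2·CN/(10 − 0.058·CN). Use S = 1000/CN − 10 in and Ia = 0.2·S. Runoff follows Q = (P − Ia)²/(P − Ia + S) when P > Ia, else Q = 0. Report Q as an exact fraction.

Q = 165854579/272944350 in ≈ 0.608 in

Adjust CN=45 to AMC I: 4.2·45/(10 − 0.058·45) → 189 ÷ (739/100) = 18900/739 ≈ 25.575
S = 1000/(18900/739) − 10 = 5500/189 in ≈ 29.101 in
Initial abstraction Ia = S/5 = (5500/189)/5 = 1100/189 ≈ 5.820 in
Excess rainfall: 10.340 − 5.820 = 4.520 in; P > Ia so Q > 0
Runoff Q = (P−Ia)²/(P−Ia+S) = (4.520)²/(4.520+29.101) = 165854579/272944350 ≈ 0.608 in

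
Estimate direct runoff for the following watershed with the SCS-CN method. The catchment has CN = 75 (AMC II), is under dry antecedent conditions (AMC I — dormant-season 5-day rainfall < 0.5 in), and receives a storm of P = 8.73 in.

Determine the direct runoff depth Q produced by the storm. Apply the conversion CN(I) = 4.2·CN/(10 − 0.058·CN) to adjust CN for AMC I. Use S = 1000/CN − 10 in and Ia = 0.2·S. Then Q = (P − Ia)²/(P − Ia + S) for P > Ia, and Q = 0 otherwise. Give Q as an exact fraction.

Adjust CN=75 to AMC I: 4.2·75/(10 − 0.058·75) → 315 ÷ (113/20) = 6300/113 ≈ 55.752
Retention S: 1000/CN − 10 with CN=55.752 → S = 500/63 ≈ 7.937 in
Initial abstraction Ia = S/5 = (500/63)/5 = 100/63 ≈ 1.587 in
Excess rainfall: 8.730 − 1.587 = 7.143 in; P > Ia so Q > 0
Q = (44999/6300)²/((44999/6300) + 500/63) = (2024910001/39690000)/(94999/6300) = 2024910001/598493700 in ≈ 3.383 in

Q = 2024910001/598493700 in ≈ 3.383 in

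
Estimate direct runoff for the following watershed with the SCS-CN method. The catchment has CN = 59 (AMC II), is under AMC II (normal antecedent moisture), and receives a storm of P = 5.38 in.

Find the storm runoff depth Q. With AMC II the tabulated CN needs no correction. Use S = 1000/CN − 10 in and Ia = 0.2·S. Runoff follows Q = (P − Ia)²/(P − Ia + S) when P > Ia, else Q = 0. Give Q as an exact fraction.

CN(II) = 59; AMC II needs no correction.
Retention S: 1000/CN − 10 with CN=59.000 → S = 410/59 ≈ 6.949 in
Ia = 0.2S: 0.2·6.949 = 1.390 in (exactly 82/59)
Since P=5.380 > Ia=1.390: effective rainfall P−Ia = 11771/2950 in
Runoff Q = (P−Ia)²/(P−Ia+S) = (3.990)²/(3.990+6.949) = 138556441/95199450 ≈ 1.455 in

Q = 138556441/95199450 in ≈ 1.455 in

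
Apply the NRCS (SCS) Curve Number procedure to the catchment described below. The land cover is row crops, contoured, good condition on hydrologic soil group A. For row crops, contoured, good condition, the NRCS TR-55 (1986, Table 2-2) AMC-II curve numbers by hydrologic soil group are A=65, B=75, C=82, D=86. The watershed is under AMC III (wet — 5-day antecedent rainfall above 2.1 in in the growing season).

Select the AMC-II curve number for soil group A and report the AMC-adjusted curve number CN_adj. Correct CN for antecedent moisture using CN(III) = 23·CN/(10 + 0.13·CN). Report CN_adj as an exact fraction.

NRCS table: row crops, contoured, good condition, soil group A → CN(II) = 65
Adjust CN=65 to AMC III: 23·65/(10 + 0.13·65) → 1495 ÷ (369/20) = 29900/369 ≈ 81.030

CN_adj = 29900/369 ≈ 81.030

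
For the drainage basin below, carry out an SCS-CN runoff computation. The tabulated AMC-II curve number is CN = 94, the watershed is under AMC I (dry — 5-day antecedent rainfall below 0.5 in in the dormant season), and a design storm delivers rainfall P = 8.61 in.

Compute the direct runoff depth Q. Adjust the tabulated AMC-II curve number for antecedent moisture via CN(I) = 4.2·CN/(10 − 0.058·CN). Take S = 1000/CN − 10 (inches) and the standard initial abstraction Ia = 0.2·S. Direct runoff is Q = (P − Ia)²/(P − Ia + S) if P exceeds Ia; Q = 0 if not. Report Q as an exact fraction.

Adjust CN=94 to AMC I: 4.2·94/(10 − 0.058·94) → (1974/5) ÷ (1137/250) = 32900/379 ≈ 86.807
Retention S: 1000/CN − 10 with CN=86.807 → S = 500/329 ≈ 1.520 in
Initial abstraction Ia = S/5 = (500/329)/5 = 100/329 ≈ 0.304 in
Since P=8.610 > Ia=0.304: effective rainfall P−Ia = 273269/32900 in
Q = (273269/32900)²/((273269/32900) + 500/329) = (74675946361/1082410000)/(323269/32900) = 74675946361/10635550100 in ≈ 7.021 in

Q = 74675946361/10635550100 in ≈ 7.021 in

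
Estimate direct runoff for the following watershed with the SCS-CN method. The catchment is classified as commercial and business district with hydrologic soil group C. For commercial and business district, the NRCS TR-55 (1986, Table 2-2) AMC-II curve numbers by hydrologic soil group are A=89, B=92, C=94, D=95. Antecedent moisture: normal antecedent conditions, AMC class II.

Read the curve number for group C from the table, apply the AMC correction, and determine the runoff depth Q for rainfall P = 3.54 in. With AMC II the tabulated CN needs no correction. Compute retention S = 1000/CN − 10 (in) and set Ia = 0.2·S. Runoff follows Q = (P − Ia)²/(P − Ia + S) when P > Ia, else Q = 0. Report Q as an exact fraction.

NRCS table: commercial and business district, soil group C → CN(II) = 94
CN(II) = 94; AMC II needs no correction.
Retention S: 1000/CN − 10 with CN=94.000 → S = 30/47 ≈ 0.638 in
Ia = 0.2S: 0.2·0.638 = 0.128 in (exactly 6/47)
Excess rainfall: 3.540 − 0.128 = 3.412 in; P > Ia so Q > 0
Q = (8019/2350)²/((8019/2350) + 30/47) = (64304361/5522500)/(9519/2350) = 21434787/7456550 in ≈ 2.875 in

Q = 21434787/7456550 in ≈ 2.875 in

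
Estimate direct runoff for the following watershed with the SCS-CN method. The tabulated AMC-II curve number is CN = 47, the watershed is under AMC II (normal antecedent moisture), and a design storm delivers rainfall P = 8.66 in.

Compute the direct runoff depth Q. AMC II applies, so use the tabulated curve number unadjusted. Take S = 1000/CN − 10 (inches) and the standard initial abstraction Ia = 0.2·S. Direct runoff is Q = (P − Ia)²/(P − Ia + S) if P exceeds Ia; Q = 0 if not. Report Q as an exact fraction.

Q = 226532601/97644850 in ≈ 2.320 in

AMC II — tabulated CN = 47 applies directly.
Retention S: 1000/CN − 10 with CN=47.000 → S = 530/47 ≈ 11.277 in
Ia = 0.2S: 0.2·11.277 = 2.255 in (exactly 106/47)
P − Ia = 8.660 − 2.255 = 15051/2350 ≈ 6.405 in (> 0, runoff occurs)
Q: (15051/2350)² ÷ (41551/2350) = 226532601/97644850 in (≈ 2.320 in)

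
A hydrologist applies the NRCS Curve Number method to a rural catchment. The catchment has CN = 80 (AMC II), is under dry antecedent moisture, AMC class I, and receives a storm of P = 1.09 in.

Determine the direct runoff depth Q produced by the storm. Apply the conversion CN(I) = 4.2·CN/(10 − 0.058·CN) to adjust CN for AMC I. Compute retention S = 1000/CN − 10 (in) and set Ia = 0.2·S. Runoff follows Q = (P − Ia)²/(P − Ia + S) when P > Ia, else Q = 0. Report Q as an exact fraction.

Dry (AMC I): CN(I) = 4.2·80/(10 − 0.058·80) = 336/(134/25) = 4200/67 ≈ 62.687
Max retention: S = 1000/(4200/67) − 10 = 125/21 in (≈ 5.952 in)
Ia = 0.2·(125/21) = 25/21 in ≈ 1.190 in
P = 1.090 ≤ Ia = 1.190 in: entire storm abstracted, Q = 0.

Q = 0 in ≈ 0.000 in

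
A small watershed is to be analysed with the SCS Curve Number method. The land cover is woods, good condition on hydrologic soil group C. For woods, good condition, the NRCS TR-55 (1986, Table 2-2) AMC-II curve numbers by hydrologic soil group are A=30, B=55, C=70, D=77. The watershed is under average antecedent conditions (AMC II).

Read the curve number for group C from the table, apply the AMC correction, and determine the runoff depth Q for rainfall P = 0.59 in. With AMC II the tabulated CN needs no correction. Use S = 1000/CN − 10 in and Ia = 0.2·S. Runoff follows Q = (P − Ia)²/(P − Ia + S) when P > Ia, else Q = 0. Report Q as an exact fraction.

Q = 0 in ≈ 0.000 in

NRCS table: woods, good condition, soil group C → CN(II) = 70
Average conditions: CN = 70 (no AMC adjustment).
Retention S: 1000/CN − 10 with CN=70.000 → S = 30/7 ≈ 4.286 in
Initial abstraction Ia = S/5 = (30/7)/5 = 6/7 ≈ 0.857 in
P = 0.590 ≤ Ia = 0.857 in: entire storm abstracted, Q = 0.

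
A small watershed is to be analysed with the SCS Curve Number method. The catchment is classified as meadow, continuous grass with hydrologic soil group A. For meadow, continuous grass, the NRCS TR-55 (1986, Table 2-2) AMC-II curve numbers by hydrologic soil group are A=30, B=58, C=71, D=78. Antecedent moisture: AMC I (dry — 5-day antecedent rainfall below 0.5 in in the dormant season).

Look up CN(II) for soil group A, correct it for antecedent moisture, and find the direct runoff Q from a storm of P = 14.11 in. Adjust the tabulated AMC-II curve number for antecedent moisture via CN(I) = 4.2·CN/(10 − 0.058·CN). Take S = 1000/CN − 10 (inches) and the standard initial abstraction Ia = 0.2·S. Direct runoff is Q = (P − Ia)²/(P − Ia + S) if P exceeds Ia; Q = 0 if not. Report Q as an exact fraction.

NRCS table: meadow, continuous grass, soil group A → CN(II) = 30
Adjust CN=30 to AMC I: 4.2·30/(10 − 0.058·30) → 126 ÷ (413/50) = 900/59 ≈ 15.254
Max retention: S = 1000/(900/59) − 10 = 500/9 in (≈ 55.556 in)
Ia = 0.2·(500/9) = 100/9 in ≈ 11.111 in
Excess rainfall: 14.110 − 11.111 = 2.999 in; P > Ia so Q > 0
Q = (2699/900)²/((2699/900) + 500/9) = (7284601/810000)/(52699/900) = 7284601/47429100 in ≈ 0.154 in

Q = 7284601/47429100 in ≈ 0.154 in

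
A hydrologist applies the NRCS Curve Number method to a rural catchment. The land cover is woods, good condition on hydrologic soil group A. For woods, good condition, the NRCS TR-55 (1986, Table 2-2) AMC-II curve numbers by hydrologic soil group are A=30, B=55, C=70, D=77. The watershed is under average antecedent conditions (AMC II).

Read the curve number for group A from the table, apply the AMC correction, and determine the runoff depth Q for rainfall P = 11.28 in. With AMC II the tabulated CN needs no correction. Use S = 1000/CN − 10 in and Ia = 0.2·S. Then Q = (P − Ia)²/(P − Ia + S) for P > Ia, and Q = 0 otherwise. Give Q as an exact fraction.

NRCS table: woods, good condition, soil group A → CN(II) = 30
Average conditions: CN = 30 (no AMC adjustment).
Max retention: S = 1000/30 − 10 = 70/3 in (≈ 23.333 in)
Initial abstraction Ia = S/5 = (70/3)/5 = 14/3 ≈ 4.667 in
Excess rainfall: 11.280 − 4.667 = 6.613 in; P > Ia so Q > 0
Q = (496/75)²/((496/75) + 70/3) = (246016/5625)/(2246/75) = 123008/84225 in ≈ 1.460 in

Q = 123008/84225 in ≈ 1.460 in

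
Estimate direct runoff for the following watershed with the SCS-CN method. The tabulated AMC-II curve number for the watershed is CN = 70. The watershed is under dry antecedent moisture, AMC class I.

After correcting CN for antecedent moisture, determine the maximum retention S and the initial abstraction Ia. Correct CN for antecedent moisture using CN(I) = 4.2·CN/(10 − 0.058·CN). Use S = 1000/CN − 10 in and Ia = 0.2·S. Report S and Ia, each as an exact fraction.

Dry (AMC I): CN(I) = 4.2·70/(10 − 0.058·70) = 294/(297/50) = 4900/99 ≈ 49.495
Retention S: 1000/CN − 10 with CN=49.495 → S = 500/49 ≈ 10.204 in
Initial abstraction Ia = S/5 = (500/49)/5 = 100/49 ≈ 2.041 in

S = 500/49 in ≈ 10.204 in; Ia = 100/49 in ≈ 2.041 in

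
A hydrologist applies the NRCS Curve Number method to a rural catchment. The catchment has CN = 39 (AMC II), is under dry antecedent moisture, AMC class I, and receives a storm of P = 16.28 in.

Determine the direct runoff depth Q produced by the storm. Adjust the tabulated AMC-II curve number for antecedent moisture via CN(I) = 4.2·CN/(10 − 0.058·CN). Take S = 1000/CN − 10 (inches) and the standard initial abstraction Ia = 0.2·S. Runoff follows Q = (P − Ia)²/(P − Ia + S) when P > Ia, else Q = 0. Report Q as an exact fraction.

CN(I) from CN(II)=39: (4.2·39)/(10 − 0.058·39) = 81900/3869 ≈ 21.168
S = 1000/(81900/3869) − 10 = 30500/819 in ≈ 37.241 in
Initial abstraction Ia = S/5 = (30500/819)/5 = 6100/819 ≈ 7.448 in
P − Ia = 16.280 − 7.448 = 180833/20475 ≈ 8.832 in (> 0, runoff occurs)
Q: (180833/20475)² ÷ (943333/20475) = 32700573889/19314743175 in (≈ 1.693 in)

Q = 32700573889/19314743175 in ≈ 1.693 in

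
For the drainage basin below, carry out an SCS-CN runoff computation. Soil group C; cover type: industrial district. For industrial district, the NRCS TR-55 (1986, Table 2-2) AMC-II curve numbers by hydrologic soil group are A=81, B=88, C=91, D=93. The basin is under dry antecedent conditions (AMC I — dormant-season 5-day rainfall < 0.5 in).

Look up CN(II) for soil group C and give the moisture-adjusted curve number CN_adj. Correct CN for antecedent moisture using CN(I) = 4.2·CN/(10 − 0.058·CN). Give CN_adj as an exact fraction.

CN_adj = 63700/787 ≈ 80.940

NRCS table: industrial district, soil group C → CN(II) = 91
Adjust CN=91 to AMC I: 4.2·91/(10 − 0.058·91) → (1911/5) ÷ (2361/500) = 63700/787 ≈ 80.940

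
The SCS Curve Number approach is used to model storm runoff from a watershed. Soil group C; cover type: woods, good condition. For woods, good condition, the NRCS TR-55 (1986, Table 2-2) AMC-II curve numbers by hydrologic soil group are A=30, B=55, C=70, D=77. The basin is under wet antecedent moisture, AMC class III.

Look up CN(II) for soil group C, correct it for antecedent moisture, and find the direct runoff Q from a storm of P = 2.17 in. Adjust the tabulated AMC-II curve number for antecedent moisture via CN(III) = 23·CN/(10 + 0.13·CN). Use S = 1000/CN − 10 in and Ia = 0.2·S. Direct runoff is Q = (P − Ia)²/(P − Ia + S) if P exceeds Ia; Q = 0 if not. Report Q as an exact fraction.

NRCS table: woods, good condition, soil group C → CN(II) = 70
CN(III) from CN(II)=70: (23·70)/(10 + 0.13·70) = 16100/191 ≈ 84.293
S = 1000/(16100/191) − 10 = 300/161 in ≈ 1.863 in
Ia = 0.2S: 0.2·1.863 = 0.373 in (exactly 60/161)
Excess rainfall: 2.170 − 0.373 = 1.797 in; P > Ia so Q > 0
Runoff Q = (P−Ia)²/(P−Ia+S) = (1.797)²/(1.797+1.863) = 837349969/948885700 ≈ 0.882 in

Q = 837349969/948885700 in ≈ 0.882 in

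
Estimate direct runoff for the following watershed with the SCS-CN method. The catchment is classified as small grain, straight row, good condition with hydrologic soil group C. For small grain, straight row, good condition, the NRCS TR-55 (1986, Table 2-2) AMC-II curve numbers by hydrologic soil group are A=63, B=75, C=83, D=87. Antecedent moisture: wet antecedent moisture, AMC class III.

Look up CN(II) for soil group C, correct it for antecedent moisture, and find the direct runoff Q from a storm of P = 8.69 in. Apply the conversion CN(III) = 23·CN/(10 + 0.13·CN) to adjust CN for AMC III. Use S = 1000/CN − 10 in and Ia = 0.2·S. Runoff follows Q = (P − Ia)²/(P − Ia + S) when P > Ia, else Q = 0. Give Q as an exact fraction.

Q = 2640368256241/342650418900 in ≈ 7.706 in

NRCS table: small grain, straight row, good condition, soil group C → CN(II) = 83
Adjust CN=83 to AMC III: 23·83/(10 + 0.13·83) → 1909 ÷ (2079/100) = 190900/2079 ≈ 91.823
S = 1000/(190900/2079) − 10 = 1700/1909 in ≈ 0.891 in
Initial abstraction Ia = S/5 = (1700/1909)/5 = 340/1909 ≈ 0.178 in
P − Ia = 8.690 − 0.178 = 1624921/190900 ≈ 8.512 in (> 0, runoff occurs)
Q: (1624921/190900)² ÷ (1794921/190900) = 2640368256241/342650418900 in (≈ 7.706 in)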